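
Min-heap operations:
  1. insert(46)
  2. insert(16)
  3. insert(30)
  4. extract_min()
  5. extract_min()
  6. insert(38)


insert(46) -> [46]
insert(16) -> [16, 46]
insert(30) -> [16, 46, 30]
extract_min()->16, [30, 46]
extract_min()->30, [46]
insert(38) -> [38, 46]

Final heap: [38, 46]


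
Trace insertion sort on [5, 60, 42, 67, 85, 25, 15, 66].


Initial: [5, 60, 42, 67, 85, 25, 15, 66]
Insert 60: [5, 60, 42, 67, 85, 25, 15, 66]
Insert 42: [5, 42, 60, 67, 85, 25, 15, 66]
Insert 67: [5, 42, 60, 67, 85, 25, 15, 66]
Insert 85: [5, 42, 60, 67, 85, 25, 15, 66]
Insert 25: [5, 25, 42, 60, 67, 85, 15, 66]
Insert 15: [5, 15, 25, 42, 60, 67, 85, 66]
Insert 66: [5, 15, 25, 42, 60, 66, 67, 85]

Sorted: [5, 15, 25, 42, 60, 66, 67, 85]


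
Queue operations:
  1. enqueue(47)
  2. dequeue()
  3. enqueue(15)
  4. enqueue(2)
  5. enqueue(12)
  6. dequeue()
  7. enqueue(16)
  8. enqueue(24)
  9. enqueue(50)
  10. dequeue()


enqueue(47) -> [47]
dequeue()->47, []
enqueue(15) -> [15]
enqueue(2) -> [15, 2]
enqueue(12) -> [15, 2, 12]
dequeue()->15, [2, 12]
enqueue(16) -> [2, 12, 16]
enqueue(24) -> [2, 12, 16, 24]
enqueue(50) -> [2, 12, 16, 24, 50]
dequeue()->2, [12, 16, 24, 50]

Final queue: [12, 16, 24, 50]


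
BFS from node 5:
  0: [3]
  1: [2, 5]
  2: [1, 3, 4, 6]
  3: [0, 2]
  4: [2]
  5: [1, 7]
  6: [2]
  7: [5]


Visit 5, enqueue [1, 7]
Visit 1, enqueue [2]
Visit 7, enqueue []
Visit 2, enqueue [3, 4, 6]
Visit 3, enqueue [0]
Visit 4, enqueue []
Visit 6, enqueue []
Visit 0, enqueue []

BFS order: [5, 1, 7, 2, 3, 4, 6, 0]


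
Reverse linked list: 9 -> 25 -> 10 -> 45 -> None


Step 1: curr=9, set curr.next=prev(None) | reversed so far: 9
Step 2: curr=25, set curr.next=prev(9) | reversed so far: 25 -> 9
Step 3: curr=10, set curr.next=prev(25) | reversed so far: 10 -> 25 -> 9
Step 4: curr=45, set curr.next=prev(10) | reversed so far: 45 -> 10 -> 25 -> 9

45 -> 10 -> 25 -> 9 -> None


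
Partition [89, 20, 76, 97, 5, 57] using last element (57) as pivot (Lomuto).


Pivot: 57
  20 <= 57: swap -> [20, 89, 76, 97, 5, 57]
  5 <= 57: swap -> [20, 5, 76, 97, 89, 57]
Place pivot at 2: [20, 5, 57, 97, 89, 76]

Partitioned: [20, 5, 57, 97, 89, 76]


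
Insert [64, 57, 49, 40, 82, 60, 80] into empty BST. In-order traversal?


Insert 64: root
Insert 57: L from 64
Insert 49: L from 64 -> L from 57
Insert 40: L from 64 -> L from 57 -> L from 49
Insert 82: R from 64
Insert 60: L from 64 -> R from 57
Insert 80: R from 64 -> L from 82

In-order: [40, 49, 57, 60, 64, 80, 82]


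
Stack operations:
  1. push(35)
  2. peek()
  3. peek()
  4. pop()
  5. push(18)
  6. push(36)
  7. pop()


push(35) -> [35]
peek()->35
peek()->35
pop()->35, []
push(18) -> [18]
push(36) -> [18, 36]
pop()->36, [18]

Final stack: [18]


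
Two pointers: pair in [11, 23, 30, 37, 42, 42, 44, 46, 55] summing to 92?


lo=0(11)+hi=8(55)=66
lo=1(23)+hi=8(55)=78
lo=2(30)+hi=8(55)=85
lo=3(37)+hi=8(55)=92

Yes: 37+55=92


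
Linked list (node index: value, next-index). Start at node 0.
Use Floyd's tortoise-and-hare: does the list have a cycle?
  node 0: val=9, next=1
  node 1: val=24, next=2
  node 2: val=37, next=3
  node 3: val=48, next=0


Floyd's tortoise (slow, +1) and hare (fast, +2):
  init: slow=0, fast=0
  step 1: slow=1, fast=2
  step 2: slow=2, fast=0
  step 3: slow=3, fast=2
  step 4: slow=0, fast=0
  slow == fast at node 0: cycle detected

Cycle: yes


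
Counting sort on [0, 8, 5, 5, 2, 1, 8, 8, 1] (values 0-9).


Input: [0, 8, 5, 5, 2, 1, 8, 8, 1]
Counts: [1, 2, 1, 0, 0, 2, 0, 0, 3, 0]

Sorted: [0, 1, 1, 2, 5, 5, 8, 8, 8]


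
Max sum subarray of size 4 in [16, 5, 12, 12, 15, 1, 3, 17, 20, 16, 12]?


[0:4]: 45
[1:5]: 44
[2:6]: 40
[3:7]: 31
[4:8]: 36
[5:9]: 41
[6:10]: 56
[7:11]: 65

Max: 65 at [7:11]


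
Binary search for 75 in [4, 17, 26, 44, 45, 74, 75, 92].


Step 1: lo=0, hi=7, mid=3, val=44
Step 2: lo=4, hi=7, mid=5, val=74
Step 3: lo=6, hi=7, mid=6, val=75

Found at index 6


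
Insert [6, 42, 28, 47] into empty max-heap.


Insert 6: [6]
Insert 42: [42, 6]
Insert 28: [42, 6, 28]
Insert 47: [47, 42, 28, 6]

Final heap: [47, 42, 28, 6]


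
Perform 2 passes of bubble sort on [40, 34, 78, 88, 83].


Initial: [40, 34, 78, 88, 83]
Pass 1: [34, 40, 78, 83, 88] (2 swaps)
Pass 2: [34, 40, 78, 83, 88] (0 swaps)

After 2 passes: [34, 40, 78, 83, 88]


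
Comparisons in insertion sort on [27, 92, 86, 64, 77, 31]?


Algorithm: insertion sort
Input: [27, 92, 86, 64, 77, 31]
Sorted: [27, 31, 64, 77, 86, 92]

14


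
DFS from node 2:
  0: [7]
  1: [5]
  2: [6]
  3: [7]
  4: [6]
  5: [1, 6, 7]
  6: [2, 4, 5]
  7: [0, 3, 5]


Visit 2, push [6]
Visit 6, push [5, 4]
Visit 4, push []
Visit 5, push [7, 1]
Visit 1, push []
Visit 7, push [3, 0]
Visit 0, push []
Visit 3, push []

DFS order: [2, 6, 4, 5, 1, 7, 0, 3]


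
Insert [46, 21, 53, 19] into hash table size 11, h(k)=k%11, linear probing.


Insert 46: h=2 -> slot 2
Insert 21: h=10 -> slot 10
Insert 53: h=9 -> slot 9
Insert 19: h=8 -> slot 8

Table: [None, None, 46, None, None, None, None, None, 19, 53, 21]


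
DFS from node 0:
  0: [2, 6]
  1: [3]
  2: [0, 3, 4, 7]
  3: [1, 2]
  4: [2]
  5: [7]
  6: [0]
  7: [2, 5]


Visit 0, push [6, 2]
Visit 2, push [7, 4, 3]
Visit 3, push [1]
Visit 1, push []
Visit 4, push []
Visit 7, push [5]
Visit 5, push []
Visit 6, push []

DFS order: [0, 2, 3, 1, 4, 7, 5, 6]


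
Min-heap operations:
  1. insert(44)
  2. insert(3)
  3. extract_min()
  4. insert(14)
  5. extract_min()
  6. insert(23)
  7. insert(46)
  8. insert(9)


insert(44) -> [44]
insert(3) -> [3, 44]
extract_min()->3, [44]
insert(14) -> [14, 44]
extract_min()->14, [44]
insert(23) -> [23, 44]
insert(46) -> [23, 44, 46]
insert(9) -> [9, 23, 46, 44]

Final heap: [9, 23, 46, 44]


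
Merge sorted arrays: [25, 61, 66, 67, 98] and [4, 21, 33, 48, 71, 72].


Take 4 from B
Take 21 from B
Take 25 from A
Take 33 from B
Take 48 from B
Take 61 from A
Take 66 from A
Take 67 from A
Take 71 from B
Take 72 from B

Merged: [4, 21, 25, 33, 48, 61, 66, 67, 71, 72, 98]


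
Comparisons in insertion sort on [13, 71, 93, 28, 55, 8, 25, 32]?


Algorithm: insertion sort
Input: [13, 71, 93, 28, 55, 8, 25, 32]
Sorted: [8, 13, 25, 28, 32, 55, 71, 93]

22


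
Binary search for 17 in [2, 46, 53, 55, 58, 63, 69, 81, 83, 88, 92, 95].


Step 1: lo=0, hi=11, mid=5, val=63
Step 2: lo=0, hi=4, mid=2, val=53
Step 3: lo=0, hi=1, mid=0, val=2
Step 4: lo=1, hi=1, mid=1, val=46

Not found


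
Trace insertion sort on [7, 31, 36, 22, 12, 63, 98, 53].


Initial: [7, 31, 36, 22, 12, 63, 98, 53]
Insert 31: [7, 31, 36, 22, 12, 63, 98, 53]
Insert 36: [7, 31, 36, 22, 12, 63, 98, 53]
Insert 22: [7, 22, 31, 36, 12, 63, 98, 53]
Insert 12: [7, 12, 22, 31, 36, 63, 98, 53]
Insert 63: [7, 12, 22, 31, 36, 63, 98, 53]
Insert 98: [7, 12, 22, 31, 36, 63, 98, 53]
Insert 53: [7, 12, 22, 31, 36, 53, 63, 98]

Sorted: [7, 12, 22, 31, 36, 53, 63, 98]


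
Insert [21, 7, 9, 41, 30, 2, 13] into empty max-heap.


Insert 21: [21]
Insert 7: [21, 7]
Insert 9: [21, 7, 9]
Insert 41: [41, 21, 9, 7]
Insert 30: [41, 30, 9, 7, 21]
Insert 2: [41, 30, 9, 7, 21, 2]
Insert 13: [41, 30, 13, 7, 21, 2, 9]

Final heap: [41, 30, 13, 7, 21, 2, 9]


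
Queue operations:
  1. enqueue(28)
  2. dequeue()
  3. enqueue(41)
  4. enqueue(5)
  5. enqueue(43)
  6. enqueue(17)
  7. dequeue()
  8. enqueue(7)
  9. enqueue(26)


enqueue(28) -> [28]
dequeue()->28, []
enqueue(41) -> [41]
enqueue(5) -> [41, 5]
enqueue(43) -> [41, 5, 43]
enqueue(17) -> [41, 5, 43, 17]
dequeue()->41, [5, 43, 17]
enqueue(7) -> [5, 43, 17, 7]
enqueue(26) -> [5, 43, 17, 7, 26]

Final queue: [5, 43, 17, 7, 26]


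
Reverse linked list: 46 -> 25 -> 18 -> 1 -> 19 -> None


Step 1: curr=46, set curr.next=prev(None) | reversed so far: 46
Step 2: curr=25, set curr.next=prev(46) | reversed so far: 25 -> 46
Step 3: curr=18, set curr.next=prev(25) | reversed so far: 18 -> 25 -> 46
Step 4: curr=1, set curr.next=prev(18) | reversed so far: 1 -> 18 -> 25 -> 46
Step 5: curr=19, set curr.next=prev(1) | reversed so far: 19 -> 1 -> 18 -> 25 -> 46

19 -> 1 -> 18 -> 25 -> 46 -> None


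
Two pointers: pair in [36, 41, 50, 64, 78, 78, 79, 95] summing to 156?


lo=0(36)+hi=7(95)=131
lo=1(41)+hi=7(95)=136
lo=2(50)+hi=7(95)=145
lo=3(64)+hi=7(95)=159
lo=3(64)+hi=6(79)=143
lo=4(78)+hi=6(79)=157
lo=4(78)+hi=5(78)=156

Yes: 78+78=156


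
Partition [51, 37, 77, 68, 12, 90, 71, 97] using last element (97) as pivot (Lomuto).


Pivot: 97
  51 <= 97: advance i (no swap)
  37 <= 97: advance i (no swap)
  77 <= 97: advance i (no swap)
  68 <= 97: advance i (no swap)
  12 <= 97: advance i (no swap)
  90 <= 97: advance i (no swap)
  71 <= 97: advance i (no swap)
Place pivot at 7: [51, 37, 77, 68, 12, 90, 71, 97]

Partitioned: [51, 37, 77, 68, 12, 90, 71, 97]


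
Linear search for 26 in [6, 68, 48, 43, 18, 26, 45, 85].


i=0: 6!=26
i=1: 68!=26
i=2: 48!=26
i=3: 43!=26
i=4: 18!=26
i=5: 26==26 found!

Found at 5, 6 comps


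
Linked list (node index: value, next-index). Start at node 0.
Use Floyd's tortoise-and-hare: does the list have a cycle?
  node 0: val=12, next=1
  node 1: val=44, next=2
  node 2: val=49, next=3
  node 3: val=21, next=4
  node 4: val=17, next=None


Floyd's tortoise (slow, +1) and hare (fast, +2):
  init: slow=0, fast=0
  step 1: slow=1, fast=2
  step 2: slow=2, fast=4
  step 3: fast -> None, no cycle

Cycle: no


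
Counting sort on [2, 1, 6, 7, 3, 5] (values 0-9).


Input: [2, 1, 6, 7, 3, 5]
Counts: [0, 1, 1, 1, 0, 1, 1, 1, 0, 0]

Sorted: [1, 2, 3, 5, 6, 7]


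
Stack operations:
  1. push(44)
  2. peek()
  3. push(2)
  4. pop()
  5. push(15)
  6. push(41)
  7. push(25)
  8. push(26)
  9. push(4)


push(44) -> [44]
peek()->44
push(2) -> [44, 2]
pop()->2, [44]
push(15) -> [44, 15]
push(41) -> [44, 15, 41]
push(25) -> [44, 15, 41, 25]
push(26) -> [44, 15, 41, 25, 26]
push(4) -> [44, 15, 41, 25, 26, 4]

Final stack: [44, 15, 41, 25, 26, 4]


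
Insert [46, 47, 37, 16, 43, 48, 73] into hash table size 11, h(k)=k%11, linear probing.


Insert 46: h=2 -> slot 2
Insert 47: h=3 -> slot 3
Insert 37: h=4 -> slot 4
Insert 16: h=5 -> slot 5
Insert 43: h=10 -> slot 10
Insert 48: h=4, 2 probes -> slot 6
Insert 73: h=7 -> slot 7

Table: [None, None, 46, 47, 37, 16, 48, 73, None, None, 43]


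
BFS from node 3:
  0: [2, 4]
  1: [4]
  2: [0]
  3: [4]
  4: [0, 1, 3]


Visit 3, enqueue [4]
Visit 4, enqueue [0, 1]
Visit 0, enqueue [2]
Visit 1, enqueue []
Visit 2, enqueue []

BFS order: [3, 4, 0, 1, 2]


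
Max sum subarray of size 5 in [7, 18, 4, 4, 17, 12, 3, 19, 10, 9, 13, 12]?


[0:5]: 50
[1:6]: 55
[2:7]: 40
[3:8]: 55
[4:9]: 61
[5:10]: 53
[6:11]: 54
[7:12]: 63

Max: 63 at [7:12]


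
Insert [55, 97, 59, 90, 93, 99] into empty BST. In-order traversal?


Insert 55: root
Insert 97: R from 55
Insert 59: R from 55 -> L from 97
Insert 90: R from 55 -> L from 97 -> R from 59
Insert 93: R from 55 -> L from 97 -> R from 59 -> R from 90
Insert 99: R from 55 -> R from 97

In-order: [55, 59, 90, 93, 97, 99]


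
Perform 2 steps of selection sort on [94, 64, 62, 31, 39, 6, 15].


Initial: [94, 64, 62, 31, 39, 6, 15]
Step 1: min=6 at 5
  Swap: [6, 64, 62, 31, 39, 94, 15]
Step 2: min=15 at 6
  Swap: [6, 15, 62, 31, 39, 94, 64]

After 2 steps: [6, 15, 62, 31, 39, 94, 64]


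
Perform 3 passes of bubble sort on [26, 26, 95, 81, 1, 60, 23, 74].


Initial: [26, 26, 95, 81, 1, 60, 23, 74]
Pass 1: [26, 26, 81, 1, 60, 23, 74, 95] (5 swaps)
Pass 2: [26, 26, 1, 60, 23, 74, 81, 95] (4 swaps)
Pass 3: [26, 1, 26, 23, 60, 74, 81, 95] (2 swaps)

After 3 passes: [26, 1, 26, 23, 60, 74, 81, 95]


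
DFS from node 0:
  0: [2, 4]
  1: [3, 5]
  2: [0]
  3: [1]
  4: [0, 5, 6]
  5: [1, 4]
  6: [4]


Visit 0, push [4, 2]
Visit 2, push []
Visit 4, push [6, 5]
Visit 5, push [1]
Visit 1, push [3]
Visit 3, push []
Visit 6, push []

DFS order: [0, 2, 4, 5, 1, 3, 6]


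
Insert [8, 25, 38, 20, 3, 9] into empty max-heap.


Insert 8: [8]
Insert 25: [25, 8]
Insert 38: [38, 8, 25]
Insert 20: [38, 20, 25, 8]
Insert 3: [38, 20, 25, 8, 3]
Insert 9: [38, 20, 25, 8, 3, 9]

Final heap: [38, 20, 25, 8, 3, 9]


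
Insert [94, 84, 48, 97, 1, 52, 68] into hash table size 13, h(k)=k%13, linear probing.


Insert 94: h=3 -> slot 3
Insert 84: h=6 -> slot 6
Insert 48: h=9 -> slot 9
Insert 97: h=6, 1 probes -> slot 7
Insert 1: h=1 -> slot 1
Insert 52: h=0 -> slot 0
Insert 68: h=3, 1 probes -> slot 4

Table: [52, 1, None, 94, 68, None, 84, 97, None, 48, None, None, None]


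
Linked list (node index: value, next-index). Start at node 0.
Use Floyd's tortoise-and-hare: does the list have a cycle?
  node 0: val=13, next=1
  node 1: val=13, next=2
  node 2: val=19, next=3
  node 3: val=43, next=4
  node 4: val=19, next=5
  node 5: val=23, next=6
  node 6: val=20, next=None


Floyd's tortoise (slow, +1) and hare (fast, +2):
  init: slow=0, fast=0
  step 1: slow=1, fast=2
  step 2: slow=2, fast=4
  step 3: slow=3, fast=6
  step 4: fast -> None, no cycle

Cycle: no


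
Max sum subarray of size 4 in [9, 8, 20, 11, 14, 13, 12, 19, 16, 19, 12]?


[0:4]: 48
[1:5]: 53
[2:6]: 58
[3:7]: 50
[4:8]: 58
[5:9]: 60
[6:10]: 66
[7:11]: 66

Max: 66 at [6:10]


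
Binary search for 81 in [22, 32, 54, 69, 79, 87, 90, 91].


Step 1: lo=0, hi=7, mid=3, val=69
Step 2: lo=4, hi=7, mid=5, val=87
Step 3: lo=4, hi=4, mid=4, val=79

Not found


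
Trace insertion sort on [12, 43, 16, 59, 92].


Initial: [12, 43, 16, 59, 92]
Insert 43: [12, 43, 16, 59, 92]
Insert 16: [12, 16, 43, 59, 92]
Insert 59: [12, 16, 43, 59, 92]
Insert 92: [12, 16, 43, 59, 92]

Sorted: [12, 16, 43, 59, 92]


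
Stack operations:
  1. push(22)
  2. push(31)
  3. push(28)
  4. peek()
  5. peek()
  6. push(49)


push(22) -> [22]
push(31) -> [22, 31]
push(28) -> [22, 31, 28]
peek()->28
peek()->28
push(49) -> [22, 31, 28, 49]

Final stack: [22, 31, 28, 49]


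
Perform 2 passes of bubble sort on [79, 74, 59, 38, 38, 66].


Initial: [79, 74, 59, 38, 38, 66]
Pass 1: [74, 59, 38, 38, 66, 79] (5 swaps)
Pass 2: [59, 38, 38, 66, 74, 79] (4 swaps)

After 2 passes: [59, 38, 38, 66, 74, 79]


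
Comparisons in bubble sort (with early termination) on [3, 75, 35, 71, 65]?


Algorithm: bubble sort (with early termination)
Input: [3, 75, 35, 71, 65]
Sorted: [3, 35, 65, 71, 75]

9


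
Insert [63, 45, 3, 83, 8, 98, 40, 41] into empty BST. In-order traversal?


Insert 63: root
Insert 45: L from 63
Insert 3: L from 63 -> L from 45
Insert 83: R from 63
Insert 8: L from 63 -> L from 45 -> R from 3
Insert 98: R from 63 -> R from 83
Insert 40: L from 63 -> L from 45 -> R from 3 -> R from 8
Insert 41: L from 63 -> L from 45 -> R from 3 -> R from 8 -> R from 40

In-order: [3, 8, 40, 41, 45, 63, 83, 98]


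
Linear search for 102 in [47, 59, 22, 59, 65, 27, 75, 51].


i=0: 47!=102
i=1: 59!=102
i=2: 22!=102
i=3: 59!=102
i=4: 65!=102
i=5: 27!=102
i=6: 75!=102
i=7: 51!=102

Not found, 8 comps


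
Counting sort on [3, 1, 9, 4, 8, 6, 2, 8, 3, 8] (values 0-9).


Input: [3, 1, 9, 4, 8, 6, 2, 8, 3, 8]
Counts: [0, 1, 1, 2, 1, 0, 1, 0, 3, 1]

Sorted: [1, 2, 3, 3, 4, 6, 8, 8, 8, 9]


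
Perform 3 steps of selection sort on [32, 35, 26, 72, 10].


Initial: [32, 35, 26, 72, 10]
Step 1: min=10 at 4
  Swap: [10, 35, 26, 72, 32]
Step 2: min=26 at 2
  Swap: [10, 26, 35, 72, 32]
Step 3: min=32 at 4
  Swap: [10, 26, 32, 72, 35]

After 3 steps: [10, 26, 32, 72, 35]


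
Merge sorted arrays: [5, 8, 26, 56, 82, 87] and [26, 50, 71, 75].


Take 5 from A
Take 8 from A
Take 26 from A
Take 26 from B
Take 50 from B
Take 56 from A
Take 71 from B
Take 75 from B

Merged: [5, 8, 26, 26, 50, 56, 71, 75, 82, 87]


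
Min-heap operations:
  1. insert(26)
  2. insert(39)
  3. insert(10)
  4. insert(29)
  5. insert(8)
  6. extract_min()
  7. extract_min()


insert(26) -> [26]
insert(39) -> [26, 39]
insert(10) -> [10, 39, 26]
insert(29) -> [10, 29, 26, 39]
insert(8) -> [8, 10, 26, 39, 29]
extract_min()->8, [10, 29, 26, 39]
extract_min()->10, [26, 29, 39]

Final heap: [26, 29, 39]


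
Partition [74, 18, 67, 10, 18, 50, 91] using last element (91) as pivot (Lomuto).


Pivot: 91
  74 <= 91: advance i (no swap)
  18 <= 91: advance i (no swap)
  67 <= 91: advance i (no swap)
  10 <= 91: advance i (no swap)
  18 <= 91: advance i (no swap)
  50 <= 91: advance i (no swap)
Place pivot at 6: [74, 18, 67, 10, 18, 50, 91]

Partitioned: [74, 18, 67, 10, 18, 50, 91]


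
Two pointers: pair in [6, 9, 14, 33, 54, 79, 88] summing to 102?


lo=0(6)+hi=6(88)=94
lo=1(9)+hi=6(88)=97
lo=2(14)+hi=6(88)=102

Yes: 14+88=102


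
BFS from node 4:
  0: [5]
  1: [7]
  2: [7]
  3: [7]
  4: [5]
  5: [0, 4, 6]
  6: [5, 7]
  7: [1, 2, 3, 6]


Visit 4, enqueue [5]
Visit 5, enqueue [0, 6]
Visit 0, enqueue []
Visit 6, enqueue [7]
Visit 7, enqueue [1, 2, 3]
Visit 1, enqueue []
Visit 2, enqueue []
Visit 3, enqueue []

BFS order: [4, 5, 0, 6, 7, 1, 2, 3]


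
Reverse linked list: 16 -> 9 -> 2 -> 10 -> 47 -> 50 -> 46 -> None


Step 1: curr=16, set curr.next=prev(None) | reversed so far: 16
Step 2: curr=9, set curr.next=prev(16) | reversed so far: 9 -> 16
Step 3: curr=2, set curr.next=prev(9) | reversed so far: 2 -> 9 -> 16
Step 4: curr=10, set curr.next=prev(2) | reversed so far: 10 -> 2 -> 9 -> 16
Step 5: curr=47, set curr.next=prev(10) | reversed so far: 47 -> 10 -> 2 -> 9 -> 16
Step 6: curr=50, set curr.next=prev(47) | reversed so far: 50 -> 47 -> 10 -> 2 -> 9 -> 16
Step 7: curr=46, set curr.next=prev(50) | reversed so far: 46 -> 50 -> 47 -> 10 -> 2 -> 9 -> 16

46 -> 50 -> 47 -> 10 -> 2 -> 9 -> 16 -> None


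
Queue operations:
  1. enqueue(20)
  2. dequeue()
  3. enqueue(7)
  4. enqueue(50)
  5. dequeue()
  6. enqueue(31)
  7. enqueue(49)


enqueue(20) -> [20]
dequeue()->20, []
enqueue(7) -> [7]
enqueue(50) -> [7, 50]
dequeue()->7, [50]
enqueue(31) -> [50, 31]
enqueue(49) -> [50, 31, 49]

Final queue: [50, 31, 49]


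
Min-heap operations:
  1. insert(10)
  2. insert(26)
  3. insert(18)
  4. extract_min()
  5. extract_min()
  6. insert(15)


insert(10) -> [10]
insert(26) -> [10, 26]
insert(18) -> [10, 26, 18]
extract_min()->10, [18, 26]
extract_min()->18, [26]
insert(15) -> [15, 26]

Final heap: [15, 26]


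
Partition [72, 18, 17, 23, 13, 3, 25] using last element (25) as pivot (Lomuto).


Pivot: 25
  18 <= 25: swap -> [18, 72, 17, 23, 13, 3, 25]
  17 <= 25: swap -> [18, 17, 72, 23, 13, 3, 25]
  23 <= 25: swap -> [18, 17, 23, 72, 13, 3, 25]
  13 <= 25: swap -> [18, 17, 23, 13, 72, 3, 25]
  3 <= 25: swap -> [18, 17, 23, 13, 3, 72, 25]
Place pivot at 5: [18, 17, 23, 13, 3, 25, 72]

Partitioned: [18, 17, 23, 13, 3, 25, 72]


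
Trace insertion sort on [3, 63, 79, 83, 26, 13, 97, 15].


Initial: [3, 63, 79, 83, 26, 13, 97, 15]
Insert 63: [3, 63, 79, 83, 26, 13, 97, 15]
Insert 79: [3, 63, 79, 83, 26, 13, 97, 15]
Insert 83: [3, 63, 79, 83, 26, 13, 97, 15]
Insert 26: [3, 26, 63, 79, 83, 13, 97, 15]
Insert 13: [3, 13, 26, 63, 79, 83, 97, 15]
Insert 97: [3, 13, 26, 63, 79, 83, 97, 15]
Insert 15: [3, 13, 15, 26, 63, 79, 83, 97]

Sorted: [3, 13, 15, 26, 63, 79, 83, 97]


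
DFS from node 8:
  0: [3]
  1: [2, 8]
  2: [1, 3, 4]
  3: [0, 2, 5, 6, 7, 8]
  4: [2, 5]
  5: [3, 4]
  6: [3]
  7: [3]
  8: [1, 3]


Visit 8, push [3, 1]
Visit 1, push [2]
Visit 2, push [4, 3]
Visit 3, push [7, 6, 5, 0]
Visit 0, push []
Visit 5, push [4]
Visit 4, push []
Visit 6, push []
Visit 7, push []

DFS order: [8, 1, 2, 3, 0, 5, 4, 6, 7]


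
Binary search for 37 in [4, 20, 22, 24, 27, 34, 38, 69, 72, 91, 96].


Step 1: lo=0, hi=10, mid=5, val=34
Step 2: lo=6, hi=10, mid=8, val=72
Step 3: lo=6, hi=7, mid=6, val=38

Not found


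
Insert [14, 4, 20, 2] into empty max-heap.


Insert 14: [14]
Insert 4: [14, 4]
Insert 20: [20, 4, 14]
Insert 2: [20, 4, 14, 2]

Final heap: [20, 4, 14, 2]


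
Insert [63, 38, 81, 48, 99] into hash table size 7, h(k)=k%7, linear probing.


Insert 63: h=0 -> slot 0
Insert 38: h=3 -> slot 3
Insert 81: h=4 -> slot 4
Insert 48: h=6 -> slot 6
Insert 99: h=1 -> slot 1

Table: [63, 99, None, 38, 81, None, 48]


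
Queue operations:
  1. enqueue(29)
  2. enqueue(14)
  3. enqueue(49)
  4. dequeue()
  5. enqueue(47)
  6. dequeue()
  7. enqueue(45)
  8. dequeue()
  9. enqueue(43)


enqueue(29) -> [29]
enqueue(14) -> [29, 14]
enqueue(49) -> [29, 14, 49]
dequeue()->29, [14, 49]
enqueue(47) -> [14, 49, 47]
dequeue()->14, [49, 47]
enqueue(45) -> [49, 47, 45]
dequeue()->49, [47, 45]
enqueue(43) -> [47, 45, 43]

Final queue: [47, 45, 43]


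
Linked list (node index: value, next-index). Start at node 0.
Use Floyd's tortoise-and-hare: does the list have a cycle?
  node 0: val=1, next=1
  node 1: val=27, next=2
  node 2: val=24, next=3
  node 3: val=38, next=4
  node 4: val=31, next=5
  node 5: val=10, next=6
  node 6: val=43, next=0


Floyd's tortoise (slow, +1) and hare (fast, +2):
  init: slow=0, fast=0
  step 1: slow=1, fast=2
  step 2: slow=2, fast=4
  step 3: slow=3, fast=6
  step 4: slow=4, fast=1
  step 5: slow=5, fast=3
  step 6: slow=6, fast=5
  step 7: slow=0, fast=0
  slow == fast at node 0: cycle detected

Cycle: yes


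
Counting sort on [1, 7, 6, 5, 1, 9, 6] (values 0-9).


Input: [1, 7, 6, 5, 1, 9, 6]
Counts: [0, 2, 0, 0, 0, 1, 2, 1, 0, 1]

Sorted: [1, 1, 5, 6, 6, 7, 9]


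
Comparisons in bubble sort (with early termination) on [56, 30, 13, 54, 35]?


Algorithm: bubble sort (with early termination)
Input: [56, 30, 13, 54, 35]
Sorted: [13, 30, 35, 54, 56]

9


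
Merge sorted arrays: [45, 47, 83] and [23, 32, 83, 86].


Take 23 from B
Take 32 from B
Take 45 from A
Take 47 from A
Take 83 from A

Merged: [23, 32, 45, 47, 83, 83, 86]


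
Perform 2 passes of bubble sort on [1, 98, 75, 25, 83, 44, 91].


Initial: [1, 98, 75, 25, 83, 44, 91]
Pass 1: [1, 75, 25, 83, 44, 91, 98] (5 swaps)
Pass 2: [1, 25, 75, 44, 83, 91, 98] (2 swaps)

After 2 passes: [1, 25, 75, 44, 83, 91, 98]


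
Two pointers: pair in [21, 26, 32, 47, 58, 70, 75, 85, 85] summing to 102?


lo=0(21)+hi=8(85)=106
lo=0(21)+hi=7(85)=106
lo=0(21)+hi=6(75)=96
lo=1(26)+hi=6(75)=101
lo=2(32)+hi=6(75)=107
lo=2(32)+hi=5(70)=102

Yes: 32+70=102


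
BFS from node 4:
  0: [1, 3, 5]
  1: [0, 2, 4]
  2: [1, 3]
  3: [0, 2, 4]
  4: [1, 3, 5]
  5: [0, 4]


Visit 4, enqueue [1, 3, 5]
Visit 1, enqueue [0, 2]
Visit 3, enqueue []
Visit 5, enqueue []
Visit 0, enqueue []
Visit 2, enqueue []

BFS order: [4, 1, 3, 5, 0, 2]


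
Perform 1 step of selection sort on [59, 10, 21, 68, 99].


Initial: [59, 10, 21, 68, 99]
Step 1: min=10 at 1
  Swap: [10, 59, 21, 68, 99]

After 1 step: [10, 59, 21, 68, 99]


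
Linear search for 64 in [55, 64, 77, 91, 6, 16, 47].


i=0: 55!=64
i=1: 64==64 found!

Found at 1, 2 comps


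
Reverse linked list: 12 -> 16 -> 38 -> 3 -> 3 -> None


Step 1: curr=12, set curr.next=prev(None) | reversed so far: 12
Step 2: curr=16, set curr.next=prev(12) | reversed so far: 16 -> 12
Step 3: curr=38, set curr.next=prev(16) | reversed so far: 38 -> 16 -> 12
Step 4: curr=3, set curr.next=prev(38) | reversed so far: 3 -> 38 -> 16 -> 12
Step 5: curr=3, set curr.next=prev(3) | reversed so far: 3 -> 3 -> 38 -> 16 -> 12

3 -> 3 -> 38 -> 16 -> 12 -> None


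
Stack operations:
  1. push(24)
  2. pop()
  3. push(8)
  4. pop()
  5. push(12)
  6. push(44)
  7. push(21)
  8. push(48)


push(24) -> [24]
pop()->24, []
push(8) -> [8]
pop()->8, []
push(12) -> [12]
push(44) -> [12, 44]
push(21) -> [12, 44, 21]
push(48) -> [12, 44, 21, 48]

Final stack: [12, 44, 21, 48]


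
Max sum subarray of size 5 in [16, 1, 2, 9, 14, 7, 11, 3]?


[0:5]: 42
[1:6]: 33
[2:7]: 43
[3:8]: 44

Max: 44 at [3:8]


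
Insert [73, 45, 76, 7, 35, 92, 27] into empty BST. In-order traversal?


Insert 73: root
Insert 45: L from 73
Insert 76: R from 73
Insert 7: L from 73 -> L from 45
Insert 35: L from 73 -> L from 45 -> R from 7
Insert 92: R from 73 -> R from 76
Insert 27: L from 73 -> L from 45 -> R from 7 -> L from 35

In-order: [7, 27, 35, 45, 73, 76, 92]


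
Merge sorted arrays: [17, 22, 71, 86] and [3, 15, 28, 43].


Take 3 from B
Take 15 from B
Take 17 from A
Take 22 from A
Take 28 from B
Take 43 from B

Merged: [3, 15, 17, 22, 28, 43, 71, 86]


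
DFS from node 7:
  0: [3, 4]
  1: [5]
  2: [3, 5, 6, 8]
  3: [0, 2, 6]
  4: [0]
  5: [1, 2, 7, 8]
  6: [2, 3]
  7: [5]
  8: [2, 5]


Visit 7, push [5]
Visit 5, push [8, 2, 1]
Visit 1, push []
Visit 2, push [8, 6, 3]
Visit 3, push [6, 0]
Visit 0, push [4]
Visit 4, push []
Visit 6, push []
Visit 8, push []

DFS order: [7, 5, 1, 2, 3, 0, 4, 6, 8]


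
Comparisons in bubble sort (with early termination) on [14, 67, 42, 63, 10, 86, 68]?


Algorithm: bubble sort (with early termination)
Input: [14, 67, 42, 63, 10, 86, 68]
Sorted: [10, 14, 42, 63, 67, 68, 86]

20


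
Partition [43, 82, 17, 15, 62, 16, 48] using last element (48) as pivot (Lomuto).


Pivot: 48
  43 <= 48: advance i (no swap)
  17 <= 48: swap -> [43, 17, 82, 15, 62, 16, 48]
  15 <= 48: swap -> [43, 17, 15, 82, 62, 16, 48]
  16 <= 48: swap -> [43, 17, 15, 16, 62, 82, 48]
Place pivot at 4: [43, 17, 15, 16, 48, 82, 62]

Partitioned: [43, 17, 15, 16, 48, 82, 62]


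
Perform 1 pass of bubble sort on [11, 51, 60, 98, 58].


Initial: [11, 51, 60, 98, 58]
Pass 1: [11, 51, 60, 58, 98] (1 swaps)

After 1 pass: [11, 51, 60, 58, 98]


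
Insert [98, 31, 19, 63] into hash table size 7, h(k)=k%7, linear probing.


Insert 98: h=0 -> slot 0
Insert 31: h=3 -> slot 3
Insert 19: h=5 -> slot 5
Insert 63: h=0, 1 probes -> slot 1

Table: [98, 63, None, 31, None, 19, None]


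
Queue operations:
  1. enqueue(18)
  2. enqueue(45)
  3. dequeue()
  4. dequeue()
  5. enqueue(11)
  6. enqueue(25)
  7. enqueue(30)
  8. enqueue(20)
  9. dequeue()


enqueue(18) -> [18]
enqueue(45) -> [18, 45]
dequeue()->18, [45]
dequeue()->45, []
enqueue(11) -> [11]
enqueue(25) -> [11, 25]
enqueue(30) -> [11, 25, 30]
enqueue(20) -> [11, 25, 30, 20]
dequeue()->11, [25, 30, 20]

Final queue: [25, 30, 20]


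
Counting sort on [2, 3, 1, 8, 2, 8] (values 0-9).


Input: [2, 3, 1, 8, 2, 8]
Counts: [0, 1, 2, 1, 0, 0, 0, 0, 2, 0]

Sorted: [1, 2, 2, 3, 8, 8]


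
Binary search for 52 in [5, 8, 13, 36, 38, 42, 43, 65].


Step 1: lo=0, hi=7, mid=3, val=36
Step 2: lo=4, hi=7, mid=5, val=42
Step 3: lo=6, hi=7, mid=6, val=43
Step 4: lo=7, hi=7, mid=7, val=65

Not found


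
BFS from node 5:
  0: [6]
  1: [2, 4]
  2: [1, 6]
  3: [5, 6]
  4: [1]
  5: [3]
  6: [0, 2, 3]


Visit 5, enqueue [3]
Visit 3, enqueue [6]
Visit 6, enqueue [0, 2]
Visit 0, enqueue []
Visit 2, enqueue [1]
Visit 1, enqueue [4]
Visit 4, enqueue []

BFS order: [5, 3, 6, 0, 2, 1, 4]


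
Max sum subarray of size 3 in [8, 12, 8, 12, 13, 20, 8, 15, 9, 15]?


[0:3]: 28
[1:4]: 32
[2:5]: 33
[3:6]: 45
[4:7]: 41
[5:8]: 43
[6:9]: 32
[7:10]: 39

Max: 45 at [3:6]


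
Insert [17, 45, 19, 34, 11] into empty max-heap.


Insert 17: [17]
Insert 45: [45, 17]
Insert 19: [45, 17, 19]
Insert 34: [45, 34, 19, 17]
Insert 11: [45, 34, 19, 17, 11]

Final heap: [45, 34, 19, 17, 11]


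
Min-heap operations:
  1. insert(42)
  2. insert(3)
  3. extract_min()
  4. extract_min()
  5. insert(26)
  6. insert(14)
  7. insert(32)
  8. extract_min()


insert(42) -> [42]
insert(3) -> [3, 42]
extract_min()->3, [42]
extract_min()->42, []
insert(26) -> [26]
insert(14) -> [14, 26]
insert(32) -> [14, 26, 32]
extract_min()->14, [26, 32]

Final heap: [26, 32]


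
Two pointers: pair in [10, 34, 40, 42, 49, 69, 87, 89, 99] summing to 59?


lo=0(10)+hi=8(99)=109
lo=0(10)+hi=7(89)=99
lo=0(10)+hi=6(87)=97
lo=0(10)+hi=5(69)=79
lo=0(10)+hi=4(49)=59

Yes: 10+49=59


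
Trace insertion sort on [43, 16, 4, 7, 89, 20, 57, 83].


Initial: [43, 16, 4, 7, 89, 20, 57, 83]
Insert 16: [16, 43, 4, 7, 89, 20, 57, 83]
Insert 4: [4, 16, 43, 7, 89, 20, 57, 83]
Insert 7: [4, 7, 16, 43, 89, 20, 57, 83]
Insert 89: [4, 7, 16, 43, 89, 20, 57, 83]
Insert 20: [4, 7, 16, 20, 43, 89, 57, 83]
Insert 57: [4, 7, 16, 20, 43, 57, 89, 83]
Insert 83: [4, 7, 16, 20, 43, 57, 83, 89]

Sorted: [4, 7, 16, 20, 43, 57, 83, 89]


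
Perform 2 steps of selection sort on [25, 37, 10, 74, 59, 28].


Initial: [25, 37, 10, 74, 59, 28]
Step 1: min=10 at 2
  Swap: [10, 37, 25, 74, 59, 28]
Step 2: min=25 at 2
  Swap: [10, 25, 37, 74, 59, 28]

After 2 steps: [10, 25, 37, 74, 59, 28]


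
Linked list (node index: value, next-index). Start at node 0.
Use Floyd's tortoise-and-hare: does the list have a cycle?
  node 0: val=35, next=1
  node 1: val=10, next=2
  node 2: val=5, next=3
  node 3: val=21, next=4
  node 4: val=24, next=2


Floyd's tortoise (slow, +1) and hare (fast, +2):
  init: slow=0, fast=0
  step 1: slow=1, fast=2
  step 2: slow=2, fast=4
  step 3: slow=3, fast=3
  slow == fast at node 3: cycle detected

Cycle: yes


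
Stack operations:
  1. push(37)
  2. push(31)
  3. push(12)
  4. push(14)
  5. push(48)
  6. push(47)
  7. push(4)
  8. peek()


push(37) -> [37]
push(31) -> [37, 31]
push(12) -> [37, 31, 12]
push(14) -> [37, 31, 12, 14]
push(48) -> [37, 31, 12, 14, 48]
push(47) -> [37, 31, 12, 14, 48, 47]
push(4) -> [37, 31, 12, 14, 48, 47, 4]
peek()->4

Final stack: [37, 31, 12, 14, 48, 47, 4]


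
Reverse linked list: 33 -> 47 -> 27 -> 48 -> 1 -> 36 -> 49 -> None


Step 1: curr=33, set curr.next=prev(None) | reversed so far: 33
Step 2: curr=47, set curr.next=prev(33) | reversed so far: 47 -> 33
Step 3: curr=27, set curr.next=prev(47) | reversed so far: 27 -> 47 -> 33
Step 4: curr=48, set curr.next=prev(27) | reversed so far: 48 -> 27 -> 47 -> 33
Step 5: curr=1, set curr.next=prev(48) | reversed so far: 1 -> 48 -> 27 -> 47 -> 33
Step 6: curr=36, set curr.next=prev(1) | reversed so far: 36 -> 1 -> 48 -> 27 -> 47 -> 33
Step 7: curr=49, set curr.next=prev(36) | reversed so far: 49 -> 36 -> 1 -> 48 -> 27 -> 47 -> 33

49 -> 36 -> 1 -> 48 -> 27 -> 47 -> 33 -> None


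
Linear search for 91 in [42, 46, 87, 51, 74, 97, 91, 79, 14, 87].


i=0: 42!=91
i=1: 46!=91
i=2: 87!=91
i=3: 51!=91
i=4: 74!=91
i=5: 97!=91
i=6: 91==91 found!

Found at 6, 7 comps


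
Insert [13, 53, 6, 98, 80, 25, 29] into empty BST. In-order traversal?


Insert 13: root
Insert 53: R from 13
Insert 6: L from 13
Insert 98: R from 13 -> R from 53
Insert 80: R from 13 -> R from 53 -> L from 98
Insert 25: R from 13 -> L from 53
Insert 29: R from 13 -> L from 53 -> R from 25

In-order: [6, 13, 25, 29, 53, 80, 98]


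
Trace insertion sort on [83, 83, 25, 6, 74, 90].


Initial: [83, 83, 25, 6, 74, 90]
Insert 83: [83, 83, 25, 6, 74, 90]
Insert 25: [25, 83, 83, 6, 74, 90]
Insert 6: [6, 25, 83, 83, 74, 90]
Insert 74: [6, 25, 74, 83, 83, 90]
Insert 90: [6, 25, 74, 83, 83, 90]

Sorted: [6, 25, 74, 83, 83, 90]


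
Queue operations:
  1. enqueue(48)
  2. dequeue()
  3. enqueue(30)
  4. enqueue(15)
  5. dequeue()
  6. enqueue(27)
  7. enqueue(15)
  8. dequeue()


enqueue(48) -> [48]
dequeue()->48, []
enqueue(30) -> [30]
enqueue(15) -> [30, 15]
dequeue()->30, [15]
enqueue(27) -> [15, 27]
enqueue(15) -> [15, 27, 15]
dequeue()->15, [27, 15]

Final queue: [27, 15]


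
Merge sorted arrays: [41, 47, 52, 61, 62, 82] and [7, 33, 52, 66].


Take 7 from B
Take 33 from B
Take 41 from A
Take 47 from A
Take 52 from A
Take 52 from B
Take 61 from A
Take 62 from A
Take 66 from B

Merged: [7, 33, 41, 47, 52, 52, 61, 62, 66, 82]


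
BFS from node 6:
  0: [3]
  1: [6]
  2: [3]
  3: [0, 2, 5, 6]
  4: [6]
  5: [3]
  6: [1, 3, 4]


Visit 6, enqueue [1, 3, 4]
Visit 1, enqueue []
Visit 3, enqueue [0, 2, 5]
Visit 4, enqueue []
Visit 0, enqueue []
Visit 2, enqueue []
Visit 5, enqueue []

BFS order: [6, 1, 3, 4, 0, 2, 5]


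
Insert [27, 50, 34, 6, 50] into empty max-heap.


Insert 27: [27]
Insert 50: [50, 27]
Insert 34: [50, 27, 34]
Insert 6: [50, 27, 34, 6]
Insert 50: [50, 50, 34, 6, 27]

Final heap: [50, 50, 34, 6, 27]


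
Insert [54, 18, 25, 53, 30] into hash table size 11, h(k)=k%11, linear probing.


Insert 54: h=10 -> slot 10
Insert 18: h=7 -> slot 7
Insert 25: h=3 -> slot 3
Insert 53: h=9 -> slot 9
Insert 30: h=8 -> slot 8

Table: [None, None, None, 25, None, None, None, 18, 30, 53, 54]


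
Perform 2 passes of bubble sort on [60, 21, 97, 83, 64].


Initial: [60, 21, 97, 83, 64]
Pass 1: [21, 60, 83, 64, 97] (3 swaps)
Pass 2: [21, 60, 64, 83, 97] (1 swaps)

After 2 passes: [21, 60, 64, 83, 97]


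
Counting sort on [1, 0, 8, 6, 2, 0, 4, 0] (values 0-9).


Input: [1, 0, 8, 6, 2, 0, 4, 0]
Counts: [3, 1, 1, 0, 1, 0, 1, 0, 1, 0]

Sorted: [0, 0, 0, 1, 2, 4, 6, 8]


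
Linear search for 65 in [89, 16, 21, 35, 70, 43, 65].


i=0: 89!=65
i=1: 16!=65
i=2: 21!=65
i=3: 35!=65
i=4: 70!=65
i=5: 43!=65
i=6: 65==65 found!

Found at 6, 7 comps


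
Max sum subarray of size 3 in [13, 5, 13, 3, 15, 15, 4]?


[0:3]: 31
[1:4]: 21
[2:5]: 31
[3:6]: 33
[4:7]: 34

Max: 34 at [4:7]


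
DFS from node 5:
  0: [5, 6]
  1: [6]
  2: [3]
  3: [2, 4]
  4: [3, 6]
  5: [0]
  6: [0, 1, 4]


Visit 5, push [0]
Visit 0, push [6]
Visit 6, push [4, 1]
Visit 1, push []
Visit 4, push [3]
Visit 3, push [2]
Visit 2, push []

DFS order: [5, 0, 6, 1, 4, 3, 2]


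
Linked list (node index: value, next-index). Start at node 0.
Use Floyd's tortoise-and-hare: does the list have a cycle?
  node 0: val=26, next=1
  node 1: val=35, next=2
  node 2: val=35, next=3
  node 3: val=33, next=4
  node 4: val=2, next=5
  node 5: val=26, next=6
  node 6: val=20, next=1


Floyd's tortoise (slow, +1) and hare (fast, +2):
  init: slow=0, fast=0
  step 1: slow=1, fast=2
  step 2: slow=2, fast=4
  step 3: slow=3, fast=6
  step 4: slow=4, fast=2
  step 5: slow=5, fast=4
  step 6: slow=6, fast=6
  slow == fast at node 6: cycle detected

Cycle: yes


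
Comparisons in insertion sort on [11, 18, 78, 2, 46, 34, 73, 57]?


Algorithm: insertion sort
Input: [11, 18, 78, 2, 46, 34, 73, 57]
Sorted: [2, 11, 18, 34, 46, 57, 73, 78]

15


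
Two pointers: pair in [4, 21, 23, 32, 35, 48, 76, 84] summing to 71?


lo=0(4)+hi=7(84)=88
lo=0(4)+hi=6(76)=80
lo=0(4)+hi=5(48)=52
lo=1(21)+hi=5(48)=69
lo=2(23)+hi=5(48)=71

Yes: 23+48=71


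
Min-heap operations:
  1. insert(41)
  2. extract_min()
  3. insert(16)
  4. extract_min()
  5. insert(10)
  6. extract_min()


insert(41) -> [41]
extract_min()->41, []
insert(16) -> [16]
extract_min()->16, []
insert(10) -> [10]
extract_min()->10, []

Final heap: []


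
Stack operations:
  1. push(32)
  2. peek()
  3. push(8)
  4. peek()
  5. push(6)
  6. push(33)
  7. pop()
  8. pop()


push(32) -> [32]
peek()->32
push(8) -> [32, 8]
peek()->8
push(6) -> [32, 8, 6]
push(33) -> [32, 8, 6, 33]
pop()->33, [32, 8, 6]
pop()->6, [32, 8]

Final stack: [32, 8]


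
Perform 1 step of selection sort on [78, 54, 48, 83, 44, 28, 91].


Initial: [78, 54, 48, 83, 44, 28, 91]
Step 1: min=28 at 5
  Swap: [28, 54, 48, 83, 44, 78, 91]

After 1 step: [28, 54, 48, 83, 44, 78, 91]


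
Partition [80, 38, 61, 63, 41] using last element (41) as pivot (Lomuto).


Pivot: 41
  38 <= 41: swap -> [38, 80, 61, 63, 41]
Place pivot at 1: [38, 41, 61, 63, 80]

Partitioned: [38, 41, 61, 63, 80]


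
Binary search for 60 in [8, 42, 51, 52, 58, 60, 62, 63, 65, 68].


Step 1: lo=0, hi=9, mid=4, val=58
Step 2: lo=5, hi=9, mid=7, val=63
Step 3: lo=5, hi=6, mid=5, val=60

Found at index 5


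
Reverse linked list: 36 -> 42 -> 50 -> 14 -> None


Step 1: curr=36, set curr.next=prev(None) | reversed so far: 36
Step 2: curr=42, set curr.next=prev(36) | reversed so far: 42 -> 36
Step 3: curr=50, set curr.next=prev(42) | reversed so far: 50 -> 42 -> 36
Step 4: curr=14, set curr.next=prev(50) | reversed so far: 14 -> 50 -> 42 -> 36

14 -> 50 -> 42 -> 36 -> None


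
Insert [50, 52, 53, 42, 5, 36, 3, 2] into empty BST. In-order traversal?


Insert 50: root
Insert 52: R from 50
Insert 53: R from 50 -> R from 52
Insert 42: L from 50
Insert 5: L from 50 -> L from 42
Insert 36: L from 50 -> L from 42 -> R from 5
Insert 3: L from 50 -> L from 42 -> L from 5
Insert 2: L from 50 -> L from 42 -> L from 5 -> L from 3

In-order: [2, 3, 5, 36, 42, 50, 52, 53]


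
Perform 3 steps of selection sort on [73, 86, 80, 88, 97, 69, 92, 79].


Initial: [73, 86, 80, 88, 97, 69, 92, 79]
Step 1: min=69 at 5
  Swap: [69, 86, 80, 88, 97, 73, 92, 79]
Step 2: min=73 at 5
  Swap: [69, 73, 80, 88, 97, 86, 92, 79]
Step 3: min=79 at 7
  Swap: [69, 73, 79, 88, 97, 86, 92, 80]

After 3 steps: [69, 73, 79, 88, 97, 86, 92, 80]


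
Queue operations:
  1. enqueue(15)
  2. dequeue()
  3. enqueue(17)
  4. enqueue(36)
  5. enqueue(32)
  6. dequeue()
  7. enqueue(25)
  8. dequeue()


enqueue(15) -> [15]
dequeue()->15, []
enqueue(17) -> [17]
enqueue(36) -> [17, 36]
enqueue(32) -> [17, 36, 32]
dequeue()->17, [36, 32]
enqueue(25) -> [36, 32, 25]
dequeue()->36, [32, 25]

Final queue: [32, 25]


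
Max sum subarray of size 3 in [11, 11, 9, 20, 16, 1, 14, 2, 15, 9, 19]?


[0:3]: 31
[1:4]: 40
[2:5]: 45
[3:6]: 37
[4:7]: 31
[5:8]: 17
[6:9]: 31
[7:10]: 26
[8:11]: 43

Max: 45 at [2:5]


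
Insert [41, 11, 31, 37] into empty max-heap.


Insert 41: [41]
Insert 11: [41, 11]
Insert 31: [41, 11, 31]
Insert 37: [41, 37, 31, 11]

Final heap: [41, 37, 31, 11]


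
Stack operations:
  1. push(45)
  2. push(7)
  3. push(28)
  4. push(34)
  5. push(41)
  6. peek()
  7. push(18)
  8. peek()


push(45) -> [45]
push(7) -> [45, 7]
push(28) -> [45, 7, 28]
push(34) -> [45, 7, 28, 34]
push(41) -> [45, 7, 28, 34, 41]
peek()->41
push(18) -> [45, 7, 28, 34, 41, 18]
peek()->18

Final stack: [45, 7, 28, 34, 41, 18]


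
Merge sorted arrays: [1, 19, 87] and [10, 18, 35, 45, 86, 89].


Take 1 from A
Take 10 from B
Take 18 from B
Take 19 from A
Take 35 from B
Take 45 from B
Take 86 from B
Take 87 from A

Merged: [1, 10, 18, 19, 35, 45, 86, 87, 89]


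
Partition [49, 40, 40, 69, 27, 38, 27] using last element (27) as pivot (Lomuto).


Pivot: 27
  27 <= 27: swap -> [27, 40, 40, 69, 49, 38, 27]
Place pivot at 1: [27, 27, 40, 69, 49, 38, 40]

Partitioned: [27, 27, 40, 69, 49, 38, 40]


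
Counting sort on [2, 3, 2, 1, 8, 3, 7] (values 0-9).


Input: [2, 3, 2, 1, 8, 3, 7]
Counts: [0, 1, 2, 2, 0, 0, 0, 1, 1, 0]

Sorted: [1, 2, 2, 3, 3, 7, 8]


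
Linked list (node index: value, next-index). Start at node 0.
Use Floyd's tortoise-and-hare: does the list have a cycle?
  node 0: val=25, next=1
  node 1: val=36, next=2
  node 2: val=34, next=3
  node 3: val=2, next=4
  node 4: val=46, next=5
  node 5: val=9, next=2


Floyd's tortoise (slow, +1) and hare (fast, +2):
  init: slow=0, fast=0
  step 1: slow=1, fast=2
  step 2: slow=2, fast=4
  step 3: slow=3, fast=2
  step 4: slow=4, fast=4
  slow == fast at node 4: cycle detected

Cycle: yes


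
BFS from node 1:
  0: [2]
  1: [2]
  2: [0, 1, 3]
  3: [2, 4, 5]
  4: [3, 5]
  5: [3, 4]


Visit 1, enqueue [2]
Visit 2, enqueue [0, 3]
Visit 0, enqueue []
Visit 3, enqueue [4, 5]
Visit 4, enqueue []
Visit 5, enqueue []

BFS order: [1, 2, 0, 3, 4, 5]


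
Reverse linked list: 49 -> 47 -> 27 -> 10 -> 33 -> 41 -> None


Step 1: curr=49, set curr.next=prev(None) | reversed so far: 49
Step 2: curr=47, set curr.next=prev(49) | reversed so far: 47 -> 49
Step 3: curr=27, set curr.next=prev(47) | reversed so far: 27 -> 47 -> 49
Step 4: curr=10, set curr.next=prev(27) | reversed so far: 10 -> 27 -> 47 -> 49
Step 5: curr=33, set curr.next=prev(10) | reversed so far: 33 -> 10 -> 27 -> 47 -> 49
Step 6: curr=41, set curr.next=prev(33) | reversed so far: 41 -> 33 -> 10 -> 27 -> 47 -> 49

41 -> 33 -> 10 -> 27 -> 47 -> 49 -> None


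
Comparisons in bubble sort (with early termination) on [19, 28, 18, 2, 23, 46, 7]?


Algorithm: bubble sort (with early termination)
Input: [19, 28, 18, 2, 23, 46, 7]
Sorted: [2, 7, 18, 19, 23, 28, 46]

21


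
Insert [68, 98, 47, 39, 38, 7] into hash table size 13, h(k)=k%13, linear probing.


Insert 68: h=3 -> slot 3
Insert 98: h=7 -> slot 7
Insert 47: h=8 -> slot 8
Insert 39: h=0 -> slot 0
Insert 38: h=12 -> slot 12
Insert 7: h=7, 2 probes -> slot 9

Table: [39, None, None, 68, None, None, None, 98, 47, 7, None, None, 38]
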